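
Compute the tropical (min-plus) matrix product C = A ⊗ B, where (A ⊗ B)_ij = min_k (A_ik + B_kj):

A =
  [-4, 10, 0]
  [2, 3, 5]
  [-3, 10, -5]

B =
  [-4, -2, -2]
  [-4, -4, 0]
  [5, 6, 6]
A ⊗ B =
  [-8, -6, -6]
  [-2, -1, 0]
  [-7, -5, -5]

Apply the min-plus product entry-by-entry:
  C[0][0] = min over k of (A[0][0] + B[0][0] = -4 + -4 = -8, A[0][1] + B[1][0] = 10 + -4 = 6, A[0][2] + B[2][0] = 0 + 5 = 5) = -8 (attained at k = 0)
  C[0][1] = min over k of (A[0][0] + B[0][1] = -4 + -2 = -6, A[0][1] + B[1][1] = 10 + -4 = 6, A[0][2] + B[2][1] = 0 + 6 = 6) = -6 (attained at k = 0)
  C[0][2] = min over k of (A[0][0] + B[0][2] = -4 + -2 = -6, A[0][1] + B[1][2] = 10 + 0 = 10, A[0][2] + B[2][2] = 0 + 6 = 6) = -6 (attained at k = 0)
  C[1][0] = min over k of (A[1][0] + B[0][0] = 2 + -4 = -2, A[1][1] + B[1][0] = 3 + -4 = -1, A[1][2] + B[2][0] = 5 + 5 = 10) = -2 (attained at k = 0)
  C[1][1] = min over k of (A[1][0] + B[0][1] = 2 + -2 = 0, A[1][1] + B[1][1] = 3 + -4 = -1, A[1][2] + B[2][1] = 5 + 6 = 11) = -1 (attained at k = 1)
  C[1][2] = min over k of (A[1][0] + B[0][2] = 2 + -2 = 0, A[1][1] + B[1][2] = 3 + 0 = 3, A[1][2] + B[2][2] = 5 + 6 = 11) = 0 (attained at k = 0)
  C[2][0] = min over k of (A[2][0] + B[0][0] = -3 + -4 = -7, A[2][1] + B[1][0] = 10 + -4 = 6, A[2][2] + B[2][0] = -5 + 5 = 0) = -7 (attained at k = 0)
  C[2][1] = min over k of (A[2][0] + B[0][1] = -3 + -2 = -5, A[2][1] + B[1][1] = 10 + -4 = 6, A[2][2] + B[2][1] = -5 + 6 = 1) = -5 (attained at k = 0)
  C[2][2] = min over k of (A[2][0] + B[0][2] = -3 + -2 = -5, A[2][1] + B[1][2] = 10 + 0 = 10, A[2][2] + B[2][2] = -5 + 6 = 1) = -5 (attained at k = 0)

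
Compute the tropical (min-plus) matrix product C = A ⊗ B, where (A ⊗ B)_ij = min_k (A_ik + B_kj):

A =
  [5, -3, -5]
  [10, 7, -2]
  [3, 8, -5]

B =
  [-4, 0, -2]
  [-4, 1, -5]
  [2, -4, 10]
A ⊗ B =
  [-7, -9, -8]
  [0, -6, 2]
  [-3, -9, 1]

Apply the min-plus product entry-by-entry:
  C[0][0] = min over k of (A[0][0] + B[0][0] = 5 + -4 = 1, A[0][1] + B[1][0] = -3 + -4 = -7, A[0][2] + B[2][0] = -5 + 2 = -3) = -7 (attained at k = 1)
  C[0][1] = min over k of (A[0][0] + B[0][1] = 5 + 0 = 5, A[0][1] + B[1][1] = -3 + 1 = -2, A[0][2] + B[2][1] = -5 + -4 = -9) = -9 (attained at k = 2)
  C[0][2] = min over k of (A[0][0] + B[0][2] = 5 + -2 = 3, A[0][1] + B[1][2] = -3 + -5 = -8, A[0][2] + B[2][2] = -5 + 10 = 5) = -8 (attained at k = 1)
  C[1][0] = min over k of (A[1][0] + B[0][0] = 10 + -4 = 6, A[1][1] + B[1][0] = 7 + -4 = 3, A[1][2] + B[2][0] = -2 + 2 = 0) = 0 (attained at k = 2)
  C[1][1] = min over k of (A[1][0] + B[0][1] = 10 + 0 = 10, A[1][1] + B[1][1] = 7 + 1 = 8, A[1][2] + B[2][1] = -2 + -4 = -6) = -6 (attained at k = 2)
  C[1][2] = min over k of (A[1][0] + B[0][2] = 10 + -2 = 8, A[1][1] + B[1][2] = 7 + -5 = 2, A[1][2] + B[2][2] = -2 + 10 = 8) = 2 (attained at k = 1)
  C[2][0] = min over k of (A[2][0] + B[0][0] = 3 + -4 = -1, A[2][1] + B[1][0] = 8 + -4 = 4, A[2][2] + B[2][0] = -5 + 2 = -3) = -3 (attained at k = 2)
  C[2][1] = min over k of (A[2][0] + B[0][1] = 3 + 0 = 3, A[2][1] + B[1][1] = 8 + 1 = 9, A[2][2] + B[2][1] = -5 + -4 = -9) = -9 (attained at k = 2)
  C[2][2] = min over k of (A[2][0] + B[0][2] = 3 + -2 = 1, A[2][1] + B[1][2] = 8 + -5 = 3, A[2][2] + B[2][2] = -5 + 10 = 5) = 1 (attained at k = 0)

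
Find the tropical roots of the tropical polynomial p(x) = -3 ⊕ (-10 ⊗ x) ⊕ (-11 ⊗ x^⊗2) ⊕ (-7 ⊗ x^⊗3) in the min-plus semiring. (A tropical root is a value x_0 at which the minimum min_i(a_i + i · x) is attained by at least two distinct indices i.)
Roots: {-4, 1, 7}

Each tropical root is a break point of the lower envelope of the lines y = a_i + i · x (there are 4 lines, with slopes 0, 1, ..., 3). Only the lines that attain the minimum somewhere contribute to roots; other lines are dominated. Here the surviving (envelope) indices are i = 3, i = 2, i = 1, i = 0.
Intersections between consecutive envelope lines give the roots: for adjacent envelope indices i < j the intersection is x = (a_i − a_j) / (j − i). Reading off the sorted break points: {-4, 1, 7}.
Verification: at each break x_0, at least two indices attain the minimum of min_i(a_i + i · x_0).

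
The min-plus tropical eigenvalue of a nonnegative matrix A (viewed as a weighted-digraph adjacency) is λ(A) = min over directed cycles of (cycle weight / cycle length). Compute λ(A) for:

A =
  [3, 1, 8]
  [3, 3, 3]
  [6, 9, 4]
λ(A) = 2

Enumerate directed cycles and compute their means (weight / length). Sample:
  cycle 0 → 0: weight = 3, length = 1, mean = 3/1 ≈ 3.000
  cycle 1 → 1: weight = 3, length = 1, mean = 3/1 ≈ 3.000
  cycle 2 → 2: weight = 4, length = 1, mean = 4/1 ≈ 4.000
  cycle 0 → 1 → 0: weight = 4, length = 2, mean = 4/2 ≈ 2.000
  cycle 0 → 2 → 0: weight = 14, length = 2, mean = 14/2 ≈ 7.000
  cycle 1 → 0 → 1: weight = 4, length = 2, mean = 4/2 ≈ 2.000
Minimum mean = 2.000, attained e.g. along the cycle 0 → 1 → 0 with weight 4 and length 2. So λ(A) = 4/2 = 2.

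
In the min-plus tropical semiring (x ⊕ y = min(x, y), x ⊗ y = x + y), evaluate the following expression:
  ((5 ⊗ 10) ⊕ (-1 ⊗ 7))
((5 ⊗ 10) ⊕ (-1 ⊗ 7)) = 6

Expand innermost to outermost. Recall ⊕ takes the minimum of its arguments and ⊗ takes their sum. Working out the expression ((5 ⊗ 10) ⊕ (-1 ⊗ 7)) gives 6.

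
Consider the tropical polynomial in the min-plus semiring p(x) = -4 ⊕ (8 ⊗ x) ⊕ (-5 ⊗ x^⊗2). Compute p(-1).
p(-1) = -7

A tropical monomial a ⊗ x^⊗i evaluates to a + i · x. Evaluating each term at x = -1:
  Term 0 contributes -4 + 0 · -1 = -4
  Term 1 contributes 8 + 1 · -1 = 7
  Term 2 contributes -5 + 2 · -1 = -7
p(-1) = ⊕ of these = min[-4, 7, -7] = -7.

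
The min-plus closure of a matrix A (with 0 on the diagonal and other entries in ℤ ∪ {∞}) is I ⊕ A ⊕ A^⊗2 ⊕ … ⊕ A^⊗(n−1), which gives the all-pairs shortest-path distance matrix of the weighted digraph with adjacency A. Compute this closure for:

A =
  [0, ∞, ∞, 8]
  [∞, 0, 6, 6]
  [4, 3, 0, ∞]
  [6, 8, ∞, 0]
Closure =
  [0, 16, 22, 8]
  [10, 0, 6, 6]
  [4, 3, 0, 9]
  [6, 8, 14, 0]

This is the Floyd-Warshall all-pairs shortest-path computation. For each intermediate vertex k = 0, 1, …, 3, update dist[i][j] ← min(dist[i][j], dist[i][k] + dist[k][j]). The final matrix gives, for each (i, j), the minimum total weight of any directed path from i to j (possibly empty when i = j).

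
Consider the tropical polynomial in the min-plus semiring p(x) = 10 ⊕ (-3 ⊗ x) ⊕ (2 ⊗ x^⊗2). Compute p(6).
p(6) = 3

A tropical monomial a ⊗ x^⊗i evaluates to a + i · x. Evaluating each term at x = 6:
  Term 0 contributes 10 + 0 · 6 = 10
  Term 1 contributes -3 + 1 · 6 = 3
  Term 2 contributes 2 + 2 · 6 = 14
p(6) = ⊕ of these = min[10, 3, 14] = 3.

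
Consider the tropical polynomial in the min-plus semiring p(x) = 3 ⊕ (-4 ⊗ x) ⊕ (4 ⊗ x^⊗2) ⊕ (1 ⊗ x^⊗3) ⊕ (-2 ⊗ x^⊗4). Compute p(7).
p(7) = 3

A tropical monomial a ⊗ x^⊗i evaluates to a + i · x. Evaluating each term at x = 7:
  Term 0 contributes 3 + 0 · 7 = 3
  Term 1 contributes -4 + 1 · 7 = 3
  Term 2 contributes 4 + 2 · 7 = 18
  Term 3 contributes 1 + 3 · 7 = 22
  Term 4 contributes -2 + 4 · 7 = 26
p(7) = ⊕ of these = min[3, 3, 18, 22, 26] = 3.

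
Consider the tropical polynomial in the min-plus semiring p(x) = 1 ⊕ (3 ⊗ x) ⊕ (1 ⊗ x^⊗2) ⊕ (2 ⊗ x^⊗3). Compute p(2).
p(2) = 1

A tropical monomial a ⊗ x^⊗i evaluates to a + i · x. Evaluating each term at x = 2:
  Term 0 contributes 1 + 0 · 2 = 1
  Term 1 contributes 3 + 1 · 2 = 5
  Term 2 contributes 1 + 2 · 2 = 5
  Term 3 contributes 2 + 3 · 2 = 8
p(2) = ⊕ of these = min[1, 5, 5, 8] = 1.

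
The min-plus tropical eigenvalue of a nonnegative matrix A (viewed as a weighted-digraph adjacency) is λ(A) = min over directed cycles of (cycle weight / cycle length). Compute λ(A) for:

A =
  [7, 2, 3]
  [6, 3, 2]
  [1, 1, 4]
λ(A) = 3/2

Enumerate directed cycles and compute their means (weight / length). Sample:
  cycle 0 → 0: weight = 7, length = 1, mean = 7/1 ≈ 7.000
  cycle 1 → 1: weight = 3, length = 1, mean = 3/1 ≈ 3.000
  cycle 2 → 2: weight = 4, length = 1, mean = 4/1 ≈ 4.000
  cycle 0 → 1 → 0: weight = 8, length = 2, mean = 8/2 ≈ 4.000
  cycle 0 → 2 → 0: weight = 4, length = 2, mean = 4/2 ≈ 2.000
  cycle 1 → 0 → 1: weight = 8, length = 2, mean = 8/2 ≈ 4.000
Minimum mean = 1.500, attained e.g. along the cycle 1 → 2 → 1 with weight 3 and length 2. So λ(A) = 3/2 = 3/2.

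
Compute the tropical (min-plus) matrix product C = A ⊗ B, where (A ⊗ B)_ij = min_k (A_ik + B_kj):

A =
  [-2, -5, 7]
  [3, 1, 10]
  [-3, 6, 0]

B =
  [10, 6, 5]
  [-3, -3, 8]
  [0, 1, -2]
A ⊗ B =
  [-8, -8, 3]
  [-2, -2, 8]
  [0, 1, -2]

Apply the min-plus product entry-by-entry:
  C[0][0] = min over k of (A[0][0] + B[0][0] = -2 + 10 = 8, A[0][1] + B[1][0] = -5 + -3 = -8, A[0][2] + B[2][0] = 7 + 0 = 7) = -8 (attained at k = 1)
  C[0][1] = min over k of (A[0][0] + B[0][1] = -2 + 6 = 4, A[0][1] + B[1][1] = -5 + -3 = -8, A[0][2] + B[2][1] = 7 + 1 = 8) = -8 (attained at k = 1)
  C[0][2] = min over k of (A[0][0] + B[0][2] = -2 + 5 = 3, A[0][1] + B[1][2] = -5 + 8 = 3, A[0][2] + B[2][2] = 7 + -2 = 5) = 3 (attained at k = 0)
  C[1][0] = min over k of (A[1][0] + B[0][0] = 3 + 10 = 13, A[1][1] + B[1][0] = 1 + -3 = -2, A[1][2] + B[2][0] = 10 + 0 = 10) = -2 (attained at k = 1)
  C[1][1] = min over k of (A[1][0] + B[0][1] = 3 + 6 = 9, A[1][1] + B[1][1] = 1 + -3 = -2, A[1][2] + B[2][1] = 10 + 1 = 11) = -2 (attained at k = 1)
  C[1][2] = min over k of (A[1][0] + B[0][2] = 3 + 5 = 8, A[1][1] + B[1][2] = 1 + 8 = 9, A[1][2] + B[2][2] = 10 + -2 = 8) = 8 (attained at k = 0)
  C[2][0] = min over k of (A[2][0] + B[0][0] = -3 + 10 = 7, A[2][1] + B[1][0] = 6 + -3 = 3, A[2][2] + B[2][0] = 0 + 0 = 0) = 0 (attained at k = 2)
  C[2][1] = min over k of (A[2][0] + B[0][1] = -3 + 6 = 3, A[2][1] + B[1][1] = 6 + -3 = 3, A[2][2] + B[2][1] = 0 + 1 = 1) = 1 (attained at k = 2)
  C[2][2] = min over k of (A[2][0] + B[0][2] = -3 + 5 = 2, A[2][1] + B[1][2] = 6 + 8 = 14, A[2][2] + B[2][2] = 0 + -2 = -2) = -2 (attained at k = 2)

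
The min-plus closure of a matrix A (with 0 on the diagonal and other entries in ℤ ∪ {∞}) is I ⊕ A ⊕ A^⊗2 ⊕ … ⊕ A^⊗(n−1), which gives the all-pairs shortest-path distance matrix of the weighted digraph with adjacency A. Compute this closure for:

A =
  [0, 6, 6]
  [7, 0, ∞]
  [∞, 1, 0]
Closure =
  [0, 6, 6]
  [7, 0, 13]
  [8, 1, 0]

This is the Floyd-Warshall all-pairs shortest-path computation. For each intermediate vertex k = 0, 1, …, 2, update dist[i][j] ← min(dist[i][j], dist[i][k] + dist[k][j]). The final matrix gives, for each (i, j), the minimum total weight of any directed path from i to j (possibly empty when i = j).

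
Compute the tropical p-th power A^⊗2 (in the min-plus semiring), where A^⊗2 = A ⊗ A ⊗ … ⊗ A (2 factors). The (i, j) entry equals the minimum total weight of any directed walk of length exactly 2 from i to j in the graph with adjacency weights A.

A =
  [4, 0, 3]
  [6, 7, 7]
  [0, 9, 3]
A^⊗2 =
  [3, 4, 6]
  [7, 6, 9]
  [3, 0, 3]

Each entry (A^⊗2)_ij equals the minimum over all length-2 walks i = v_0 → v_1 → … → v_2 = j of Σ_t A[v_t][v_{t+1}]. For example, for (i, j) = (0, 2) we minimise over 3 possible intermediate vertex sequences; the minimum is 6, attained along the walk 0 → 2 → 2.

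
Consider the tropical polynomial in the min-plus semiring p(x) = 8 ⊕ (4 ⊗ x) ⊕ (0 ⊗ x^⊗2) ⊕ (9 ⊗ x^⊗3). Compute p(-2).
p(-2) = -4

A tropical monomial a ⊗ x^⊗i evaluates to a + i · x. Evaluating each term at x = -2:
  Term 0 contributes 8 + 0 · -2 = 8
  Term 1 contributes 4 + 1 · -2 = 2
  Term 2 contributes 0 + 2 · -2 = -4
  Term 3 contributes 9 + 3 · -2 = 3
p(-2) = ⊕ of these = min[8, 2, -4, 3] = -4.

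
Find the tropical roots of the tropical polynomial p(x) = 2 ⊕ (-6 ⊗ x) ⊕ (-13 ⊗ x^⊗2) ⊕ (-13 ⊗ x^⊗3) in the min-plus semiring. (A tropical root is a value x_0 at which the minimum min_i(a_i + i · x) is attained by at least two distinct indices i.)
Roots: {0, 7, 8}

Each tropical root is a break point of the lower envelope of the lines y = a_i + i · x (there are 4 lines, with slopes 0, 1, ..., 3). Only the lines that attain the minimum somewhere contribute to roots; other lines are dominated. Here the surviving (envelope) indices are i = 3, i = 2, i = 1, i = 0.
Intersections between consecutive envelope lines give the roots: for adjacent envelope indices i < j the intersection is x = (a_i − a_j) / (j − i). Reading off the sorted break points: {0, 7, 8}.
Verification: at each break x_0, at least two indices attain the minimum of min_i(a_i + i · x_0).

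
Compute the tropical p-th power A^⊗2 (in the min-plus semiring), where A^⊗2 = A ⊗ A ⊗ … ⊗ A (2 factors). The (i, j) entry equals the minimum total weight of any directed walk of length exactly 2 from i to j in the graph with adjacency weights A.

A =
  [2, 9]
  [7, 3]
A^⊗2 =
  [4, 11]
  [9, 6]

Each entry (A^⊗2)_ij equals the minimum over all length-2 walks i = v_0 → v_1 → … → v_2 = j of Σ_t A[v_t][v_{t+1}]. For example, for (i, j) = (0, 1) we minimise over 2 possible intermediate vertex sequences; the minimum is 11, attained along the walk 0 → 0 → 1.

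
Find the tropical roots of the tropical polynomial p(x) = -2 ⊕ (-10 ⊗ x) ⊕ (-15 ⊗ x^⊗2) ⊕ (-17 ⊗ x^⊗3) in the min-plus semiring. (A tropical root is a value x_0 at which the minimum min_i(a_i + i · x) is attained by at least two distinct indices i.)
Roots: {2, 5, 8}

Each tropical root is a break point of the lower envelope of the lines y = a_i + i · x (there are 4 lines, with slopes 0, 1, ..., 3). Only the lines that attain the minimum somewhere contribute to roots; other lines are dominated. Here the surviving (envelope) indices are i = 3, i = 2, i = 1, i = 0.
Intersections between consecutive envelope lines give the roots: for adjacent envelope indices i < j the intersection is x = (a_i − a_j) / (j − i). Reading off the sorted break points: {2, 5, 8}.
Verification: at each break x_0, at least two indices attain the minimum of min_i(a_i + i · x_0).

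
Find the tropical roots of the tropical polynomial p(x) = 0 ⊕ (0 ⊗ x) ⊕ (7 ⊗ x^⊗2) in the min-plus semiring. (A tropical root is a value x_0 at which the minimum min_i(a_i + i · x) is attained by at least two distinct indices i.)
Roots: {-7, 0}

Each tropical root is a break point of the lower envelope of the lines y = a_i + i · x (there are 3 lines, with slopes 0, 1, ..., 2). Only the lines that attain the minimum somewhere contribute to roots; other lines are dominated. Here the surviving (envelope) indices are i = 2, i = 1, i = 0.
Intersections between consecutive envelope lines give the roots: for adjacent envelope indices i < j the intersection is x = (a_i − a_j) / (j − i). Reading off the sorted break points: {-7, 0}.
Verification: at each break x_0, at least two indices attain the minimum of min_i(a_i + i · x_0).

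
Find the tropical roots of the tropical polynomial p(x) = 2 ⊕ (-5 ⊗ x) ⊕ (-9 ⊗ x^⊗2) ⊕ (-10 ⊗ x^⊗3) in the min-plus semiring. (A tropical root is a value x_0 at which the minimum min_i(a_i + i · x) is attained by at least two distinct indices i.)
Roots: {1, 4, 7}

Each tropical root is a break point of the lower envelope of the lines y = a_i + i · x (there are 4 lines, with slopes 0, 1, ..., 3). Only the lines that attain the minimum somewhere contribute to roots; other lines are dominated. Here the surviving (envelope) indices are i = 3, i = 2, i = 1, i = 0.
Intersections between consecutive envelope lines give the roots: for adjacent envelope indices i < j the intersection is x = (a_i − a_j) / (j − i). Reading off the sorted break points: {1, 4, 7}.
Verification: at each break x_0, at least two indices attain the minimum of min_i(a_i + i · x_0).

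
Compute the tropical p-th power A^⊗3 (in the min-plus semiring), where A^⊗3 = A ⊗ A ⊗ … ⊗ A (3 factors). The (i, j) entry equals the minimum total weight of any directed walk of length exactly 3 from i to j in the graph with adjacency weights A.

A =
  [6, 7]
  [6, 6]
A^⊗3 =
  [18, 19]
  [18, 18]

Each entry (A^⊗3)_ij equals the minimum over all length-3 walks i = v_0 → v_1 → … → v_3 = j of Σ_t A[v_t][v_{t+1}]. For example, for (i, j) = (0, 1) we minimise over 4 possible intermediate vertex sequences; the minimum is 19, attained along the walk 0 → 0 → 0 → 1.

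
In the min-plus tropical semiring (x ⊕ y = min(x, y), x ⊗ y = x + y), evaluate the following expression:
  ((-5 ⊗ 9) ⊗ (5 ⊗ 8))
((-5 ⊗ 9) ⊗ (5 ⊗ 8)) = 17

Expand innermost to outermost. Recall ⊕ takes the minimum of its arguments and ⊗ takes their sum. Working out the expression ((-5 ⊗ 9) ⊗ (5 ⊗ 8)) gives 17.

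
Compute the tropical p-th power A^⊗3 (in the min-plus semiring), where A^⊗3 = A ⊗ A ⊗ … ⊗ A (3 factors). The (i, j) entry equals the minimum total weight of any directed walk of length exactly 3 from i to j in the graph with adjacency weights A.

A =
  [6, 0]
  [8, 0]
A^⊗3 =
  [8, 0]
  [8, 0]

Each entry (A^⊗3)_ij equals the minimum over all length-3 walks i = v_0 → v_1 → … → v_3 = j of Σ_t A[v_t][v_{t+1}]. For example, for (i, j) = (0, 1) we minimise over 4 possible intermediate vertex sequences; the minimum is 0, attained along the walk 0 → 1 → 1 → 1.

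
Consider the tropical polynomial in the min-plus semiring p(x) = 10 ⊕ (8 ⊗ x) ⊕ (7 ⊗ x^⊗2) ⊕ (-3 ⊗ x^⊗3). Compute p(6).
p(6) = 10

A tropical monomial a ⊗ x^⊗i evaluates to a + i · x. Evaluating each term at x = 6:
  Term 0 contributes 10 + 0 · 6 = 10
  Term 1 contributes 8 + 1 · 6 = 14
  Term 2 contributes 7 + 2 · 6 = 19
  Term 3 contributes -3 + 3 · 6 = 15
p(6) = ⊕ of these = min[10, 14, 19, 15] = 10.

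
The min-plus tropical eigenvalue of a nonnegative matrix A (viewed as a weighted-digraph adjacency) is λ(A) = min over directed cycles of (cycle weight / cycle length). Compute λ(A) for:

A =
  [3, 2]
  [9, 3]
λ(A) = 3

Enumerate directed cycles and compute their means (weight / length). Sample:
  cycle 0 → 0: weight = 3, length = 1, mean = 3/1 ≈ 3.000
  cycle 1 → 1: weight = 3, length = 1, mean = 3/1 ≈ 3.000
  cycle 0 → 1 → 0: weight = 11, length = 2, mean = 11/2 ≈ 5.500
  cycle 1 → 0 → 1: weight = 11, length = 2, mean = 11/2 ≈ 5.500
Minimum mean = 3.000, attained e.g. along the cycle 0 → 0 with weight 3 and length 1. So λ(A) = 3/1 = 3.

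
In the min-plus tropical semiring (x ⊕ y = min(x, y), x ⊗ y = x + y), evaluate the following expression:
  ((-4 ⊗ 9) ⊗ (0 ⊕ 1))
((-4 ⊗ 9) ⊗ (0 ⊕ 1)) = 5

Expand innermost to outermost. Recall ⊕ takes the minimum of its arguments and ⊗ takes their sum. Working out the expression ((-4 ⊗ 9) ⊗ (0 ⊕ 1)) gives 5.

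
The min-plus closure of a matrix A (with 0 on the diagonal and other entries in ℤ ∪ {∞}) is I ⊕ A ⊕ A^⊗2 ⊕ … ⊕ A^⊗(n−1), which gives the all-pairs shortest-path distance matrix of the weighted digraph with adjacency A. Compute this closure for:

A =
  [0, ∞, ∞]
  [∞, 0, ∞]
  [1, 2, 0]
Closure =
  [0, ∞, ∞]
  [∞, 0, ∞]
  [1, 2, 0]

This is the Floyd-Warshall all-pairs shortest-path computation. For each intermediate vertex k = 0, 1, …, 2, update dist[i][j] ← min(dist[i][j], dist[i][k] + dist[k][j]). The final matrix gives, for each (i, j), the minimum total weight of any directed path from i to j (possibly empty when i = j).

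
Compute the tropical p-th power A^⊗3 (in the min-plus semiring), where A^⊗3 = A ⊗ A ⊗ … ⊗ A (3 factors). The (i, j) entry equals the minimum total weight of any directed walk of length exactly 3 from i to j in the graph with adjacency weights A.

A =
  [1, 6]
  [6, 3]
A^⊗3 =
  [3, 8]
  [8, 9]

Each entry (A^⊗3)_ij equals the minimum over all length-3 walks i = v_0 → v_1 → … → v_3 = j of Σ_t A[v_t][v_{t+1}]. For example, for (i, j) = (0, 1) we minimise over 4 possible intermediate vertex sequences; the minimum is 8, attained along the walk 0 → 0 → 0 → 1.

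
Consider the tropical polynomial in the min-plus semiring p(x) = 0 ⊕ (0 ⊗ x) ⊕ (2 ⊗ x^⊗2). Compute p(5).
p(5) = 0

A tropical monomial a ⊗ x^⊗i evaluates to a + i · x. Evaluating each term at x = 5:
  Term 0 contributes 0 + 0 · 5 = 0
  Term 1 contributes 0 + 1 · 5 = 5
  Term 2 contributes 2 + 2 · 5 = 12
p(5) = ⊕ of these = min[0, 5, 12] = 0.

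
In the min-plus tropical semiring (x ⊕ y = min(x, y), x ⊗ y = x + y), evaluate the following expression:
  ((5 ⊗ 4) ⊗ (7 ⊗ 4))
((5 ⊗ 4) ⊗ (7 ⊗ 4)) = 20

Expand innermost to outermost. Recall ⊕ takes the minimum of its arguments and ⊗ takes their sum. Working out the expression ((5 ⊗ 4) ⊗ (7 ⊗ 4)) gives 20.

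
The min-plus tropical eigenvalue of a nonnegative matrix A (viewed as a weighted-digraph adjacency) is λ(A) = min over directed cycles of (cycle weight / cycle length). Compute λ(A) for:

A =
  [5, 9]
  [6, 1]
λ(A) = 1

Enumerate directed cycles and compute their means (weight / length). Sample:
  cycle 0 → 0: weight = 5, length = 1, mean = 5/1 ≈ 5.000
  cycle 1 → 1: weight = 1, length = 1, mean = 1/1 ≈ 1.000
  cycle 0 → 1 → 0: weight = 15, length = 2, mean = 15/2 ≈ 7.500
  cycle 1 → 0 → 1: weight = 15, length = 2, mean = 15/2 ≈ 7.500
Minimum mean = 1.000, attained e.g. along the cycle 1 → 1 with weight 1 and length 1. So λ(A) = 1/1 = 1.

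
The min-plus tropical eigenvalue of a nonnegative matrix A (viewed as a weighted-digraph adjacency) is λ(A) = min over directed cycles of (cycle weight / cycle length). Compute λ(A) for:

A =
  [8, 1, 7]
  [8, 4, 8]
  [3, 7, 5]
λ(A) = 4

Enumerate directed cycles and compute their means (weight / length). Sample:
  cycle 0 → 0: weight = 8, length = 1, mean = 8/1 ≈ 8.000
  cycle 1 → 1: weight = 4, length = 1, mean = 4/1 ≈ 4.000
  cycle 2 → 2: weight = 5, length = 1, mean = 5/1 ≈ 5.000
  cycle 0 → 1 → 0: weight = 9, length = 2, mean = 9/2 ≈ 4.500
  cycle 0 → 2 → 0: weight = 10, length = 2, mean = 10/2 ≈ 5.000
  cycle 1 → 0 → 1: weight = 9, length = 2, mean = 9/2 ≈ 4.500
Minimum mean = 4.000, attained e.g. along the cycle 1 → 1 with weight 4 and length 1. So λ(A) = 4/1 = 4.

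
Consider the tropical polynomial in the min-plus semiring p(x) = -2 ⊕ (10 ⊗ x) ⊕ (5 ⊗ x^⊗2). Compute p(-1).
p(-1) = -2

A tropical monomial a ⊗ x^⊗i evaluates to a + i · x. Evaluating each term at x = -1:
  Term 0 contributes -2 + 0 · -1 = -2
  Term 1 contributes 10 + 1 · -1 = 9
  Term 2 contributes 5 + 2 · -1 = 3
p(-1) = ⊕ of these = min[-2, 9, 3] = -2.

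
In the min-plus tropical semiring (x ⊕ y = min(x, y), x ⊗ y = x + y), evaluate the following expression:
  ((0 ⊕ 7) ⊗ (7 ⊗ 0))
((0 ⊕ 7) ⊗ (7 ⊗ 0)) = 7

Expand innermost to outermost. Recall ⊕ takes the minimum of its arguments and ⊗ takes their sum. Working out the expression ((0 ⊕ 7) ⊗ (7 ⊗ 0)) gives 7.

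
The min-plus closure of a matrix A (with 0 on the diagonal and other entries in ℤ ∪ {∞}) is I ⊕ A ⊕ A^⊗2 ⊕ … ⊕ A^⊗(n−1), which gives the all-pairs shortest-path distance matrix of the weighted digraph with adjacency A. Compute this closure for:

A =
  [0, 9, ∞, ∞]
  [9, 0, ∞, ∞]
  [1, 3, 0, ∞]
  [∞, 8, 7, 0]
Closure =
  [0, 9, ∞, ∞]
  [9, 0, ∞, ∞]
  [1, 3, 0, ∞]
  [8, 8, 7, 0]

This is the Floyd-Warshall all-pairs shortest-path computation. For each intermediate vertex k = 0, 1, …, 3, update dist[i][j] ← min(dist[i][j], dist[i][k] + dist[k][j]). The final matrix gives, for each (i, j), the minimum total weight of any directed path from i to j (possibly empty when i = j).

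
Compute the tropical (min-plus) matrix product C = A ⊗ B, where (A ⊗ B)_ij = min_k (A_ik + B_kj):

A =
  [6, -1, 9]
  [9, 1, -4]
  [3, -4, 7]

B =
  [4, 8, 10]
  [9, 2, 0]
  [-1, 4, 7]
A ⊗ B =
  [8, 1, -1]
  [-5, 0, 1]
  [5, -2, -4]

Apply the min-plus product entry-by-entry:
  C[0][0] = min over k of (A[0][0] + B[0][0] = 6 + 4 = 10, A[0][1] + B[1][0] = -1 + 9 = 8, A[0][2] + B[2][0] = 9 + -1 = 8) = 8 (attained at k = 1)
  C[0][1] = min over k of (A[0][0] + B[0][1] = 6 + 8 = 14, A[0][1] + B[1][1] = -1 + 2 = 1, A[0][2] + B[2][1] = 9 + 4 = 13) = 1 (attained at k = 1)
  C[0][2] = min over k of (A[0][0] + B[0][2] = 6 + 10 = 16, A[0][1] + B[1][2] = -1 + 0 = -1, A[0][2] + B[2][2] = 9 + 7 = 16) = -1 (attained at k = 1)
  C[1][0] = min over k of (A[1][0] + B[0][0] = 9 + 4 = 13, A[1][1] + B[1][0] = 1 + 9 = 10, A[1][2] + B[2][0] = -4 + -1 = -5) = -5 (attained at k = 2)
  C[1][1] = min over k of (A[1][0] + B[0][1] = 9 + 8 = 17, A[1][1] + B[1][1] = 1 + 2 = 3, A[1][2] + B[2][1] = -4 + 4 = 0) = 0 (attained at k = 2)
  C[1][2] = min over k of (A[1][0] + B[0][2] = 9 + 10 = 19, A[1][1] + B[1][2] = 1 + 0 = 1, A[1][2] + B[2][2] = -4 + 7 = 3) = 1 (attained at k = 1)
  C[2][0] = min over k of (A[2][0] + B[0][0] = 3 + 4 = 7, A[2][1] + B[1][0] = -4 + 9 = 5, A[2][2] + B[2][0] = 7 + -1 = 6) = 5 (attained at k = 1)
  C[2][1] = min over k of (A[2][0] + B[0][1] = 3 + 8 = 11, A[2][1] + B[1][1] = -4 + 2 = -2, A[2][2] + B[2][1] = 7 + 4 = 11) = -2 (attained at k = 1)
  C[2][2] = min over k of (A[2][0] + B[0][2] = 3 + 10 = 13, A[2][1] + B[1][2] = -4 + 0 = -4, A[2][2] + B[2][2] = 7 + 7 = 14) = -4 (attained at k = 1)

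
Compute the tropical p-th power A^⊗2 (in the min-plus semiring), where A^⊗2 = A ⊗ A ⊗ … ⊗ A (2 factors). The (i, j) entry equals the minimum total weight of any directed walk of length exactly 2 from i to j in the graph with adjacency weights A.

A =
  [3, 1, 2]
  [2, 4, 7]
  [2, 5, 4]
A^⊗2 =
  [3, 4, 5]
  [5, 3, 4]
  [5, 3, 4]

Each entry (A^⊗2)_ij equals the minimum over all length-2 walks i = v_0 → v_1 → … → v_2 = j of Σ_t A[v_t][v_{t+1}]. For example, for (i, j) = (0, 2) we minimise over 3 possible intermediate vertex sequences; the minimum is 5, attained along the walk 0 → 0 → 2.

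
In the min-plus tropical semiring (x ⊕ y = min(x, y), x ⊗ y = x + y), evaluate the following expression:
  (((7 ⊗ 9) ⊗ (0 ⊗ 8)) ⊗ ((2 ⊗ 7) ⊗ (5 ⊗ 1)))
(((7 ⊗ 9) ⊗ (0 ⊗ 8)) ⊗ ((2 ⊗ 7) ⊗ (5 ⊗ 1))) = 39

Expand innermost to outermost. Recall ⊕ takes the minimum of its arguments and ⊗ takes their sum. Working out the expression (((7 ⊗ 9) ⊗ (0 ⊗ 8)) ⊗ ((2 ⊗ 7) ⊗ (5 ⊗ 1))) gives 39.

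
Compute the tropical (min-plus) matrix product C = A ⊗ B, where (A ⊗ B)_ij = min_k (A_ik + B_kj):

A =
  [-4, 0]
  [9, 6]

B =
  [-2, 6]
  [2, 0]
A ⊗ B =
  [-6, 0]
  [7, 6]

Apply the min-plus product entry-by-entry:
  C[0][0] = min over k of (A[0][0] + B[0][0] = -4 + -2 = -6, A[0][1] + B[1][0] = 0 + 2 = 2) = -6 (attained at k = 0)
  C[0][1] = min over k of (A[0][0] + B[0][1] = -4 + 6 = 2, A[0][1] + B[1][1] = 0 + 0 = 0) = 0 (attained at k = 1)
  C[1][0] = min over k of (A[1][0] + B[0][0] = 9 + -2 = 7, A[1][1] + B[1][0] = 6 + 2 = 8) = 7 (attained at k = 0)
  C[1][1] = min over k of (A[1][0] + B[0][1] = 9 + 6 = 15, A[1][1] + B[1][1] = 6 + 0 = 6) = 6 (attained at k = 1)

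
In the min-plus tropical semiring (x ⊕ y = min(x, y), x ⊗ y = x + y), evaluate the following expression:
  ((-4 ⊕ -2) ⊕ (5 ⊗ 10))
((-4 ⊕ -2) ⊕ (5 ⊗ 10)) = -4

Expand innermost to outermost. Recall ⊕ takes the minimum of its arguments and ⊗ takes their sum. Working out the expression ((-4 ⊕ -2) ⊕ (5 ⊗ 10)) gives -4.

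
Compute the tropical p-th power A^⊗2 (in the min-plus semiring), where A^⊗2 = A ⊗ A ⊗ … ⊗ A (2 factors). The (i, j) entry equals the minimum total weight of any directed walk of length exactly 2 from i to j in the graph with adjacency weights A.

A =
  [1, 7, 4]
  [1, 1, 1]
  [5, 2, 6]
A^⊗2 =
  [2, 6, 5]
  [2, 2, 2]
  [3, 3, 3]

Each entry (A^⊗2)_ij equals the minimum over all length-2 walks i = v_0 → v_1 → … → v_2 = j of Σ_t A[v_t][v_{t+1}]. For example, for (i, j) = (0, 2) we minimise over 3 possible intermediate vertex sequences; the minimum is 5, attained along the walk 0 → 0 → 2.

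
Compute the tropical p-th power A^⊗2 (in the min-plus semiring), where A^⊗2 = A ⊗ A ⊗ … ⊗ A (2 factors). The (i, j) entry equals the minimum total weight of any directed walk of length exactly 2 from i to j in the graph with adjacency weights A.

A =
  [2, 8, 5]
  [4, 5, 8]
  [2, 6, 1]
A^⊗2 =
  [4, 10, 6]
  [6, 10, 9]
  [3, 7, 2]

Each entry (A^⊗2)_ij equals the minimum over all length-2 walks i = v_0 → v_1 → … → v_2 = j of Σ_t A[v_t][v_{t+1}]. For example, for (i, j) = (0, 2) we minimise over 3 possible intermediate vertex sequences; the minimum is 6, attained along the walk 0 → 2 → 2.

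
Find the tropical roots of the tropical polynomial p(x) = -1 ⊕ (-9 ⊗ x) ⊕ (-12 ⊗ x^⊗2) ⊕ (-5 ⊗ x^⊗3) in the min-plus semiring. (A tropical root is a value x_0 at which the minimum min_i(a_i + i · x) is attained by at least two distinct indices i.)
Roots: {-7, 3, 8}

Each tropical root is a break point of the lower envelope of the lines y = a_i + i · x (there are 4 lines, with slopes 0, 1, ..., 3). Only the lines that attain the minimum somewhere contribute to roots; other lines are dominated. Here the surviving (envelope) indices are i = 3, i = 2, i = 1, i = 0.
Intersections between consecutive envelope lines give the roots: for adjacent envelope indices i < j the intersection is x = (a_i − a_j) / (j − i). Reading off the sorted break points: {-7, 3, 8}.
Verification: at each break x_0, at least two indices attain the minimum of min_i(a_i + i · x_0).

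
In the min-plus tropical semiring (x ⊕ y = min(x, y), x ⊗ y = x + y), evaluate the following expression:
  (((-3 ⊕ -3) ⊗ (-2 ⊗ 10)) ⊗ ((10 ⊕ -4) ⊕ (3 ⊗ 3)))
(((-3 ⊕ -3) ⊗ (-2 ⊗ 10)) ⊗ ((10 ⊕ -4) ⊕ (3 ⊗ 3))) = 1

Expand innermost to outermost. Recall ⊕ takes the minimum of its arguments and ⊗ takes their sum. Working out the expression (((-3 ⊕ -3) ⊗ (-2 ⊗ 10)) ⊗ ((10 ⊕ -4) ⊕ (3 ⊗ 3))) gives 1.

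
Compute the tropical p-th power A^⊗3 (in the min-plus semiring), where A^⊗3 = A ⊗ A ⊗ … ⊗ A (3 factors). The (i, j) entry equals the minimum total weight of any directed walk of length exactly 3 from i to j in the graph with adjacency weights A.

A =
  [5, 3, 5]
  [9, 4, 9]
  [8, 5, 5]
A^⊗3 =
  [15, 11, 15]
  [17, 12, 17]
  [18, 13, 15]

Each entry (A^⊗3)_ij equals the minimum over all length-3 walks i = v_0 → v_1 → … → v_3 = j of Σ_t A[v_t][v_{t+1}]. For example, for (i, j) = (0, 2) we minimise over 9 possible intermediate vertex sequences; the minimum is 15, attained along the walk 0 → 0 → 0 → 2.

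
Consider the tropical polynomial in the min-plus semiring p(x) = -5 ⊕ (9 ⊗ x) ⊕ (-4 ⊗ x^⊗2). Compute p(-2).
p(-2) = -8

A tropical monomial a ⊗ x^⊗i evaluates to a + i · x. Evaluating each term at x = -2:
  Term 0 contributes -5 + 0 · -2 = -5
  Term 1 contributes 9 + 1 · -2 = 7
  Term 2 contributes -4 + 2 · -2 = -8
p(-2) = ⊕ of these = min[-5, 7, -8] = -8.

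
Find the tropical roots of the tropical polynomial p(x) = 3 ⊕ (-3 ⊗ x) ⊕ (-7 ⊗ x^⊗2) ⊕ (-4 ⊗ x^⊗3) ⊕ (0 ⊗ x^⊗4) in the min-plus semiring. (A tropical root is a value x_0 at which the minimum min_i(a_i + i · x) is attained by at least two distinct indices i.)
Roots: {-4, -3, 4, 6}

Each tropical root is a break point of the lower envelope of the lines y = a_i + i · x (there are 5 lines, with slopes 0, 1, ..., 4). Only the lines that attain the minimum somewhere contribute to roots; other lines are dominated. Here the surviving (envelope) indices are i = 4, i = 3, i = 2, i = 1, i = 0.
Intersections between consecutive envelope lines give the roots: for adjacent envelope indices i < j the intersection is x = (a_i − a_j) / (j − i). Reading off the sorted break points: {-4, -3, 4, 6}.
Verification: at each break x_0, at least two indices attain the minimum of min_i(a_i + i · x_0).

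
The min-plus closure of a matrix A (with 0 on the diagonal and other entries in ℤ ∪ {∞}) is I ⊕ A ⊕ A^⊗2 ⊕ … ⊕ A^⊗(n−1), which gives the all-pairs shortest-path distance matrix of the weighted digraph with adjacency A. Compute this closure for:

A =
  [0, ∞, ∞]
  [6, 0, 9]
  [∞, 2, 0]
Closure =
  [0, ∞, ∞]
  [6, 0, 9]
  [8, 2, 0]

This is the Floyd-Warshall all-pairs shortest-path computation. For each intermediate vertex k = 0, 1, …, 2, update dist[i][j] ← min(dist[i][j], dist[i][k] + dist[k][j]). The final matrix gives, for each (i, j), the minimum total weight of any directed path from i to j (possibly empty when i = j).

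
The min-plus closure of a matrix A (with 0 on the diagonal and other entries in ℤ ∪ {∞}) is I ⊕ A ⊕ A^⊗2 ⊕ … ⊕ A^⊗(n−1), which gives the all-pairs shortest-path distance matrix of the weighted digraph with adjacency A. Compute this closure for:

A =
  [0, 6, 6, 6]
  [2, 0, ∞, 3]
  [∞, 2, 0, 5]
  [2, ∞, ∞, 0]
Closure =
  [0, 6, 6, 6]
  [2, 0, 8, 3]
  [4, 2, 0, 5]
  [2, 8, 8, 0]

This is the Floyd-Warshall all-pairs shortest-path computation. For each intermediate vertex k = 0, 1, …, 3, update dist[i][j] ← min(dist[i][j], dist[i][k] + dist[k][j]). The final matrix gives, for each (i, j), the minimum total weight of any directed path from i to j (possibly empty when i = j).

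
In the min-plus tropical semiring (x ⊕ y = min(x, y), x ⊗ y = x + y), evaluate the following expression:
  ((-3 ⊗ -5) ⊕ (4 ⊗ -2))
((-3 ⊗ -5) ⊕ (4 ⊗ -2)) = -8

Expand innermost to outermost. Recall ⊕ takes the minimum of its arguments and ⊗ takes their sum. Working out the expression ((-3 ⊗ -5) ⊕ (4 ⊗ -2)) gives -8.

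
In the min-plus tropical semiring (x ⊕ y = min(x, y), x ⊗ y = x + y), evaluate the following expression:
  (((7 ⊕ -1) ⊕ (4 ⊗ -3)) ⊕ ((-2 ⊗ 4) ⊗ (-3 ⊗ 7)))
(((7 ⊕ -1) ⊕ (4 ⊗ -3)) ⊕ ((-2 ⊗ 4) ⊗ (-3 ⊗ 7))) = -1

Expand innermost to outermost. Recall ⊕ takes the minimum of its arguments and ⊗ takes their sum. Working out the expression (((7 ⊕ -1) ⊕ (4 ⊗ -3)) ⊕ ((-2 ⊗ 4) ⊗ (-3 ⊗ 7))) gives -1.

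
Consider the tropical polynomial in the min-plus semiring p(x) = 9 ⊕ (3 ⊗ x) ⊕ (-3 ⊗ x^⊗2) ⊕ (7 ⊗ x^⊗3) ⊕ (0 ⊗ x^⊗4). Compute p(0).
p(0) = -3

A tropical monomial a ⊗ x^⊗i evaluates to a + i · x. Evaluating each term at x = 0:
  Term 0 contributes 9 + 0 · 0 = 9
  Term 1 contributes 3 + 1 · 0 = 3
  Term 2 contributes -3 + 2 · 0 = -3
  Term 3 contributes 7 + 3 · 0 = 7
  Term 4 contributes 0 + 4 · 0 = 0
p(0) = ⊕ of these = min[9, 3, -3, 7, 0] = -3.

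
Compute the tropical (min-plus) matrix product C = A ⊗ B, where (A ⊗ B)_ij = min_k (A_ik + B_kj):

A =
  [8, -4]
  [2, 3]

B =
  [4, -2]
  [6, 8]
A ⊗ B =
  [2, 4]
  [6, 0]

Apply the min-plus product entry-by-entry:
  C[0][0] = min over k of (A[0][0] + B[0][0] = 8 + 4 = 12, A[0][1] + B[1][0] = -4 + 6 = 2) = 2 (attained at k = 1)
  C[0][1] = min over k of (A[0][0] + B[0][1] = 8 + -2 = 6, A[0][1] + B[1][1] = -4 + 8 = 4) = 4 (attained at k = 1)
  C[1][0] = min over k of (A[1][0] + B[0][0] = 2 + 4 = 6, A[1][1] + B[1][0] = 3 + 6 = 9) = 6 (attained at k = 0)
  C[1][1] = min over k of (A[1][0] + B[0][1] = 2 + -2 = 0, A[1][1] + B[1][1] = 3 + 8 = 11) = 0 (attained at k = 0)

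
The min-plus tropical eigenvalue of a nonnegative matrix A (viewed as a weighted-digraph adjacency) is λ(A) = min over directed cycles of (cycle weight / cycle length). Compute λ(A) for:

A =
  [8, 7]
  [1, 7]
λ(A) = 4

Enumerate directed cycles and compute their means (weight / length). Sample:
  cycle 0 → 0: weight = 8, length = 1, mean = 8/1 ≈ 8.000
  cycle 1 → 1: weight = 7, length = 1, mean = 7/1 ≈ 7.000
  cycle 0 → 1 → 0: weight = 8, length = 2, mean = 8/2 ≈ 4.000
  cycle 1 → 0 → 1: weight = 8, length = 2, mean = 8/2 ≈ 4.000
Minimum mean = 4.000, attained e.g. along the cycle 0 → 1 → 0 with weight 8 and length 2. So λ(A) = 8/2 = 4.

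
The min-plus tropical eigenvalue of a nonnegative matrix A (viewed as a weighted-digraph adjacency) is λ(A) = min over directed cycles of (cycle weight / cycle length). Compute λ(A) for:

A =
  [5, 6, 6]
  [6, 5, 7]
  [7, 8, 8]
λ(A) = 5

Enumerate directed cycles and compute their means (weight / length). Sample:
  cycle 0 → 0: weight = 5, length = 1, mean = 5/1 ≈ 5.000
  cycle 1 → 1: weight = 5, length = 1, mean = 5/1 ≈ 5.000
  cycle 2 → 2: weight = 8, length = 1, mean = 8/1 ≈ 8.000
  cycle 0 → 1 → 0: weight = 12, length = 2, mean = 12/2 ≈ 6.000
  cycle 0 → 2 → 0: weight = 13, length = 2, mean = 13/2 ≈ 6.500
  cycle 1 → 0 → 1: weight = 12, length = 2, mean = 12/2 ≈ 6.000
Minimum mean = 5.000, attained e.g. along the cycle 0 → 0 with weight 5 and length 1. So λ(A) = 5/1 = 5.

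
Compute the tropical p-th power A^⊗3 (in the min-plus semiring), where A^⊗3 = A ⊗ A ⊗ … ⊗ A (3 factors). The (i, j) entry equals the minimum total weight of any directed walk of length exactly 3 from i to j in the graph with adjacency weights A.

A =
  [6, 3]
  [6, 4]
A^⊗3 =
  [13, 11]
  [14, 12]

Each entry (A^⊗3)_ij equals the minimum over all length-3 walks i = v_0 → v_1 → … → v_3 = j of Σ_t A[v_t][v_{t+1}]. For example, for (i, j) = (0, 1) we minimise over 4 possible intermediate vertex sequences; the minimum is 11, attained along the walk 0 → 1 → 1 → 1.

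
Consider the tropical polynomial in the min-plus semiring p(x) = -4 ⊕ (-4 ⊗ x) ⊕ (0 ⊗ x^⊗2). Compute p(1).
p(1) = -4

A tropical monomial a ⊗ x^⊗i evaluates to a + i · x. Evaluating each term at x = 1:
  Term 0 contributes -4 + 0 · 1 = -4
  Term 1 contributes -4 + 1 · 1 = -3
  Term 2 contributes 0 + 2 · 1 = 2
p(1) = ⊕ of these = min[-4, -3, 2] = -4.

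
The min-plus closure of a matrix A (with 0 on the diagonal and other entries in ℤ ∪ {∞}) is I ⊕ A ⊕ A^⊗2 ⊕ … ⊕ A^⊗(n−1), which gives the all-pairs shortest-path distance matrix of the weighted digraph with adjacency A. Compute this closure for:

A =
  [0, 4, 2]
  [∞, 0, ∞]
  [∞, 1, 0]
Closure =
  [0, 3, 2]
  [∞, 0, ∞]
  [∞, 1, 0]

This is the Floyd-Warshall all-pairs shortest-path computation. For each intermediate vertex k = 0, 1, …, 2, update dist[i][j] ← min(dist[i][j], dist[i][k] + dist[k][j]). The final matrix gives, for each (i, j), the minimum total weight of any directed path from i to j (possibly empty when i = j).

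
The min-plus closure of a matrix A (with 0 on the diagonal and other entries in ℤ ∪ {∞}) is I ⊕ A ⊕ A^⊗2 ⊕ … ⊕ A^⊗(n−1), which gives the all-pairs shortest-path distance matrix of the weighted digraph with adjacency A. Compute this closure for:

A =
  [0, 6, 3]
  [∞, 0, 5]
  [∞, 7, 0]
Closure =
  [0, 6, 3]
  [∞, 0, 5]
  [∞, 7, 0]

This is the Floyd-Warshall all-pairs shortest-path computation. For each intermediate vertex k = 0, 1, …, 2, update dist[i][j] ← min(dist[i][j], dist[i][k] + dist[k][j]). The final matrix gives, for each (i, j), the minimum total weight of any directed path from i to j (possibly empty when i = j).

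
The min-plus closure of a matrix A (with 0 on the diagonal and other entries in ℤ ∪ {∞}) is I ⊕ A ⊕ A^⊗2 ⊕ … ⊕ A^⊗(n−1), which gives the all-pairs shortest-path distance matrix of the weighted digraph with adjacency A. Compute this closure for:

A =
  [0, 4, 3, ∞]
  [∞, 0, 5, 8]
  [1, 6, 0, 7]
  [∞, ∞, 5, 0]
Closure =
  [0, 4, 3, 10]
  [6, 0, 5, 8]
  [1, 5, 0, 7]
  [6, 10, 5, 0]

This is the Floyd-Warshall all-pairs shortest-path computation. For each intermediate vertex k = 0, 1, …, 3, update dist[i][j] ← min(dist[i][j], dist[i][k] + dist[k][j]). The final matrix gives, for each (i, j), the minimum total weight of any directed path from i to j (possibly empty when i = j).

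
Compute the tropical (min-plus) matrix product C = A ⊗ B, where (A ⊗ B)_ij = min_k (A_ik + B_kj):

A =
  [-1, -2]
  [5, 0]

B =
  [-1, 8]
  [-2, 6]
A ⊗ B =
  [-4, 4]
  [-2, 6]

Apply the min-plus product entry-by-entry:
  C[0][0] = min over k of (A[0][0] + B[0][0] = -1 + -1 = -2, A[0][1] + B[1][0] = -2 + -2 = -4) = -4 (attained at k = 1)
  C[0][1] = min over k of (A[0][0] + B[0][1] = -1 + 8 = 7, A[0][1] + B[1][1] = -2 + 6 = 4) = 4 (attained at k = 1)
  C[1][0] = min over k of (A[1][0] + B[0][0] = 5 + -1 = 4, A[1][1] + B[1][0] = 0 + -2 = -2) = -2 (attained at k = 1)
  C[1][1] = min over k of (A[1][0] + B[0][1] = 5 + 8 = 13, A[1][1] + B[1][1] = 0 + 6 = 6) = 6 (attained at k = 1)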